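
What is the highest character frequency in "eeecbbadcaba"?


Input: eeecbbadcaba
Character counts:
  'a': 3
  'b': 3
  'c': 2
  'd': 1
  'e': 3
Maximum frequency: 3

3


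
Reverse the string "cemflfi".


Input: cemflfi
Reading characters right to left:
  Position 6: 'i'
  Position 5: 'f'
  Position 4: 'l'
  Position 3: 'f'
  Position 2: 'm'
  Position 1: 'e'
  Position 0: 'c'
Reversed: iflfmec

iflfmec


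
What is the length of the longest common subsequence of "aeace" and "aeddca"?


LCS of "aeace" and "aeddca"
DP table:
           a    e    d    d    c    a
      0    0    0    0    0    0    0
  a   0    1    1    1    1    1    1
  e   0    1    2    2    2    2    2
  a   0    1    2    2    2    2    3
  c   0    1    2    2    2    3    3
  e   0    1    2    2    2    3    3
LCS length = dp[5][6] = 3

3


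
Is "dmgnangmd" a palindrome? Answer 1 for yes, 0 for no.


Input: dmgnangmd
Reversed: dmgnangmd
  Compare pos 0 ('d') with pos 8 ('d'): match
  Compare pos 1 ('m') with pos 7 ('m'): match
  Compare pos 2 ('g') with pos 6 ('g'): match
  Compare pos 3 ('n') with pos 5 ('n'): match
Result: palindrome

1


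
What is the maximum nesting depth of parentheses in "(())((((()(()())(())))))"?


Input: "(())((((()(()())(())))))"
Tracking depth:
  Position 0 '(': depth becomes 1
  Position 1 '(': depth becomes 2
  Position 2 ')': depth becomes 1
  Position 3 ')': depth becomes 0
  Position 4 '(': depth becomes 1
  Position 5 '(': depth becomes 2
  Position 6 '(': depth becomes 3
  Position 7 '(': depth becomes 4
  Position 8 '(': depth becomes 5
  Position 9 ')': depth becomes 4
  Position 10 '(': depth becomes 5
  Position 11 '(': depth becomes 6
  Position 12 ')': depth becomes 5
  Position 13 '(': depth becomes 6
  Position 14 ')': depth becomes 5
  Position 15 ')': depth becomes 4
  Position 16 '(': depth becomes 5
  Position 17 '(': depth becomes 6
  Position 18 ')': depth becomes 5
  Position 19 ')': depth becomes 4
  Position 20 ')': depth becomes 3
  Position 21 ')': depth becomes 2
  Position 22 ')': depth becomes 1
  Position 23 ')': depth becomes 0
Maximum depth reached: 6

6


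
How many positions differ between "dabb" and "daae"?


Comparing "dabb" and "daae" position by position:
  Position 0: 'd' vs 'd' => same
  Position 1: 'a' vs 'a' => same
  Position 2: 'b' vs 'a' => DIFFER
  Position 3: 'b' vs 'e' => DIFFER
Positions that differ: 2

2


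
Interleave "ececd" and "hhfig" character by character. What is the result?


Interleaving "ececd" and "hhfig":
  Position 0: 'e' from first, 'h' from second => "eh"
  Position 1: 'c' from first, 'h' from second => "ch"
  Position 2: 'e' from first, 'f' from second => "ef"
  Position 3: 'c' from first, 'i' from second => "ci"
  Position 4: 'd' from first, 'g' from second => "dg"
Result: ehchefcidg

ehchefcidg


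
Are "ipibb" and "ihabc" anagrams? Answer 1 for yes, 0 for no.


Strings: "ipibb", "ihabc"
Sorted first:  bbiip
Sorted second: abchi
Differ at position 0: 'b' vs 'a' => not anagrams

0


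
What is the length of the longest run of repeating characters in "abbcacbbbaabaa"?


Input: "abbcacbbbaabaa"
Scanning for longest run:
  Position 1 ('b'): new char, reset run to 1
  Position 2 ('b'): continues run of 'b', length=2
  Position 3 ('c'): new char, reset run to 1
  Position 4 ('a'): new char, reset run to 1
  Position 5 ('c'): new char, reset run to 1
  Position 6 ('b'): new char, reset run to 1
  Position 7 ('b'): continues run of 'b', length=2
  Position 8 ('b'): continues run of 'b', length=3
  Position 9 ('a'): new char, reset run to 1
  Position 10 ('a'): continues run of 'a', length=2
  Position 11 ('b'): new char, reset run to 1
  Position 12 ('a'): new char, reset run to 1
  Position 13 ('a'): continues run of 'a', length=2
Longest run: 'b' with length 3

3


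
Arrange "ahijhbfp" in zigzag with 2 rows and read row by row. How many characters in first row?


Zigzag "ahijhbfp" into 2 rows:
Placing characters:
  'a' => row 0
  'h' => row 1
  'i' => row 0
  'j' => row 1
  'h' => row 0
  'b' => row 1
  'f' => row 0
  'p' => row 1
Rows:
  Row 0: "aihf"
  Row 1: "hjbp"
First row length: 4

4


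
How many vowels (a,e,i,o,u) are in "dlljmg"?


Input: dlljmg
Checking each character:
  'd' at position 0: consonant
  'l' at position 1: consonant
  'l' at position 2: consonant
  'j' at position 3: consonant
  'm' at position 4: consonant
  'g' at position 5: consonant
Total vowels: 0

0


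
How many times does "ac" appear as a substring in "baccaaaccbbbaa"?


Searching for "ac" in "baccaaaccbbbaa"
Scanning each position:
  Position 0: "ba" => no
  Position 1: "ac" => MATCH
  Position 2: "cc" => no
  Position 3: "ca" => no
  Position 4: "aa" => no
  Position 5: "aa" => no
  Position 6: "ac" => MATCH
  Position 7: "cc" => no
  Position 8: "cb" => no
  Position 9: "bb" => no
  Position 10: "bb" => no
  Position 11: "ba" => no
  Position 12: "aa" => no
Total occurrences: 2

2


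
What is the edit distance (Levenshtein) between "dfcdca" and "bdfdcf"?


Computing edit distance: "dfcdca" -> "bdfdcf"
DP table:
           b    d    f    d    c    f
      0    1    2    3    4    5    6
  d   1    1    1    2    3    4    5
  f   2    2    2    1    2    3    4
  c   3    3    3    2    2    2    3
  d   4    4    3    3    2    3    3
  c   5    5    4    4    3    2    3
  a   6    6    5    5    4    3    3
Edit distance = dp[6][6] = 3

3


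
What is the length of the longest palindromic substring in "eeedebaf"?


Input: "eeedebaf"
Checking substrings for palindromes:
  [0:3] "eee" (len 3) => palindrome
  [2:5] "ede" (len 3) => palindrome
  [0:2] "ee" (len 2) => palindrome
  [1:3] "ee" (len 2) => palindrome
Longest palindromic substring: "eee" with length 3

3


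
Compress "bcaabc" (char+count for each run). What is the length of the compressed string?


Input: bcaabc
Runs:
  'b' x 1 => "b1"
  'c' x 1 => "c1"
  'a' x 2 => "a2"
  'b' x 1 => "b1"
  'c' x 1 => "c1"
Compressed: "b1c1a2b1c1"
Compressed length: 10

10


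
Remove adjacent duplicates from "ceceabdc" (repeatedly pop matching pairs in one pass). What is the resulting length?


Input: ceceabdc
Stack-based adjacent duplicate removal:
  Read 'c': push. Stack: c
  Read 'e': push. Stack: ce
  Read 'c': push. Stack: cec
  Read 'e': push. Stack: cece
  Read 'a': push. Stack: cecea
  Read 'b': push. Stack: ceceab
  Read 'd': push. Stack: ceceabd
  Read 'c': push. Stack: ceceabdc
Final stack: "ceceabdc" (length 8)

8


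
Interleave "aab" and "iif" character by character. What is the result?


Interleaving "aab" and "iif":
  Position 0: 'a' from first, 'i' from second => "ai"
  Position 1: 'a' from first, 'i' from second => "ai"
  Position 2: 'b' from first, 'f' from second => "bf"
Result: aiaibf

aiaibf


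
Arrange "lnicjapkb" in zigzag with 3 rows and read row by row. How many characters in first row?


Zigzag "lnicjapkb" into 3 rows:
Placing characters:
  'l' => row 0
  'n' => row 1
  'i' => row 2
  'c' => row 1
  'j' => row 0
  'a' => row 1
  'p' => row 2
  'k' => row 1
  'b' => row 0
Rows:
  Row 0: "ljb"
  Row 1: "ncak"
  Row 2: "ip"
First row length: 3

3


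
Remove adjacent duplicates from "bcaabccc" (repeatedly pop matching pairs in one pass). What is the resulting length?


Input: bcaabccc
Stack-based adjacent duplicate removal:
  Read 'b': push. Stack: b
  Read 'c': push. Stack: bc
  Read 'a': push. Stack: bca
  Read 'a': matches stack top 'a' => pop. Stack: bc
  Read 'b': push. Stack: bcb
  Read 'c': push. Stack: bcbc
  Read 'c': matches stack top 'c' => pop. Stack: bcb
  Read 'c': push. Stack: bcbc
Final stack: "bcbc" (length 4)

4


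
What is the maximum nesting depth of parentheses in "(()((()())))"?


Input: "(()((()())))"
Tracking depth:
  Position 0 '(': depth becomes 1
  Position 1 '(': depth becomes 2
  Position 2 ')': depth becomes 1
  Position 3 '(': depth becomes 2
  Position 4 '(': depth becomes 3
  Position 5 '(': depth becomes 4
  Position 6 ')': depth becomes 3
  Position 7 '(': depth becomes 4
  Position 8 ')': depth becomes 3
  Position 9 ')': depth becomes 2
  Position 10 ')': depth becomes 1
  Position 11 ')': depth becomes 0
Maximum depth reached: 4

4


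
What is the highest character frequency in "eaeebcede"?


Input: eaeebcede
Character counts:
  'a': 1
  'b': 1
  'c': 1
  'd': 1
  'e': 5
Maximum frequency: 5

5


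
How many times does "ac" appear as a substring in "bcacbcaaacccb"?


Searching for "ac" in "bcacbcaaacccb"
Scanning each position:
  Position 0: "bc" => no
  Position 1: "ca" => no
  Position 2: "ac" => MATCH
  Position 3: "cb" => no
  Position 4: "bc" => no
  Position 5: "ca" => no
  Position 6: "aa" => no
  Position 7: "aa" => no
  Position 8: "ac" => MATCH
  Position 9: "cc" => no
  Position 10: "cc" => no
  Position 11: "cb" => no
Total occurrences: 2

2


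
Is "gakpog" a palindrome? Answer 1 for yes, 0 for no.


Input: gakpog
Reversed: gopkag
  Compare pos 0 ('g') with pos 5 ('g'): match
  Compare pos 1 ('a') with pos 4 ('o'): MISMATCH
  Compare pos 2 ('k') with pos 3 ('p'): MISMATCH
Result: not a palindrome

0


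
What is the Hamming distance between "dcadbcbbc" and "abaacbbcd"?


Comparing "dcadbcbbc" and "abaacbbcd" position by position:
  Position 0: 'd' vs 'a' => differ
  Position 1: 'c' vs 'b' => differ
  Position 2: 'a' vs 'a' => same
  Position 3: 'd' vs 'a' => differ
  Position 4: 'b' vs 'c' => differ
  Position 5: 'c' vs 'b' => differ
  Position 6: 'b' vs 'b' => same
  Position 7: 'b' vs 'c' => differ
  Position 8: 'c' vs 'd' => differ
Total differences (Hamming distance): 7

7


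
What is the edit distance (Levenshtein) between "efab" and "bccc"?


Computing edit distance: "efab" -> "bccc"
DP table:
           b    c    c    c
      0    1    2    3    4
  e   1    1    2    3    4
  f   2    2    2    3    4
  a   3    3    3    3    4
  b   4    3    4    4    4
Edit distance = dp[4][4] = 4

4


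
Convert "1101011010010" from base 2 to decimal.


Input: "1101011010010" in base 2
Positional expansion:
  Digit '1' (value 1) x 2^12 = 4096
  Digit '1' (value 1) x 2^11 = 2048
  Digit '0' (value 0) x 2^10 = 0
  Digit '1' (value 1) x 2^9 = 512
  Digit '0' (value 0) x 2^8 = 0
  Digit '1' (value 1) x 2^7 = 128
  Digit '1' (value 1) x 2^6 = 64
  Digit '0' (value 0) x 2^5 = 0
  Digit '1' (value 1) x 2^4 = 16
  Digit '0' (value 0) x 2^3 = 0
  Digit '0' (value 0) x 2^2 = 0
  Digit '1' (value 1) x 2^1 = 2
  Digit '0' (value 0) x 2^0 = 0
Sum = 6866

6866


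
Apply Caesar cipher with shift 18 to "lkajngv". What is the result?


Caesar cipher: shift "lkajngv" by 18
  'l' (pos 11) + 18 = pos 3 = 'd'
  'k' (pos 10) + 18 = pos 2 = 'c'
  'a' (pos 0) + 18 = pos 18 = 's'
  'j' (pos 9) + 18 = pos 1 = 'b'
  'n' (pos 13) + 18 = pos 5 = 'f'
  'g' (pos 6) + 18 = pos 24 = 'y'
  'v' (pos 21) + 18 = pos 13 = 'n'
Result: dcsbfyn

dcsbfyn


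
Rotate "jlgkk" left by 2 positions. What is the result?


Input: "jlgkk", rotate left by 2
First 2 characters: "jl"
Remaining characters: "gkk"
Concatenate remaining + first: "gkk" + "jl" = "gkkjl"

gkkjl


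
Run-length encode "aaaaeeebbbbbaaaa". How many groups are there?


Input: aaaaeeebbbbbaaaa
Scanning for consecutive runs:
  Group 1: 'a' x 4 (positions 0-3)
  Group 2: 'e' x 3 (positions 4-6)
  Group 3: 'b' x 5 (positions 7-11)
  Group 4: 'a' x 4 (positions 12-15)
Total groups: 4

4


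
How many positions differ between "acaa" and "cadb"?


Comparing "acaa" and "cadb" position by position:
  Position 0: 'a' vs 'c' => DIFFER
  Position 1: 'c' vs 'a' => DIFFER
  Position 2: 'a' vs 'd' => DIFFER
  Position 3: 'a' vs 'b' => DIFFER
Positions that differ: 4

4


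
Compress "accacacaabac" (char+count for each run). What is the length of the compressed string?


Input: accacacaabac
Runs:
  'a' x 1 => "a1"
  'c' x 2 => "c2"
  'a' x 1 => "a1"
  'c' x 1 => "c1"
  'a' x 1 => "a1"
  'c' x 1 => "c1"
  'a' x 2 => "a2"
  'b' x 1 => "b1"
  'a' x 1 => "a1"
  'c' x 1 => "c1"
Compressed: "a1c2a1c1a1c1a2b1a1c1"
Compressed length: 20

20


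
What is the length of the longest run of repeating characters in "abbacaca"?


Input: "abbacaca"
Scanning for longest run:
  Position 1 ('b'): new char, reset run to 1
  Position 2 ('b'): continues run of 'b', length=2
  Position 3 ('a'): new char, reset run to 1
  Position 4 ('c'): new char, reset run to 1
  Position 5 ('a'): new char, reset run to 1
  Position 6 ('c'): new char, reset run to 1
  Position 7 ('a'): new char, reset run to 1
Longest run: 'b' with length 2

2


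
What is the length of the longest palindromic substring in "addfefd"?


Input: "addfefd"
Checking substrings for palindromes:
  [2:7] "dfefd" (len 5) => palindrome
  [3:6] "fef" (len 3) => palindrome
  [1:3] "dd" (len 2) => palindrome
Longest palindromic substring: "dfefd" with length 5

5


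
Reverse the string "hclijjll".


Input: hclijjll
Reading characters right to left:
  Position 7: 'l'
  Position 6: 'l'
  Position 5: 'j'
  Position 4: 'j'
  Position 3: 'i'
  Position 2: 'l'
  Position 1: 'c'
  Position 0: 'h'
Reversed: lljjilch

lljjilch


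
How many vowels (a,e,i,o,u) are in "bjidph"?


Input: bjidph
Checking each character:
  'b' at position 0: consonant
  'j' at position 1: consonant
  'i' at position 2: vowel (running total: 1)
  'd' at position 3: consonant
  'p' at position 4: consonant
  'h' at position 5: consonant
Total vowels: 1

1


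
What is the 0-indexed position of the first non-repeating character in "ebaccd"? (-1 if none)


Input: ebaccd
Character frequencies:
  'a': 1
  'b': 1
  'c': 2
  'd': 1
  'e': 1
Scanning left to right for freq == 1:
  Position 0 ('e'): unique! => answer = 0

0


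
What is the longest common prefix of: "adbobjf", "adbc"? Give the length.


Words: adbobjf, adbc
  Position 0: all 'a' => match
  Position 1: all 'd' => match
  Position 2: all 'b' => match
  Position 3: ('o', 'c') => mismatch, stop
LCP = "adb" (length 3)

3


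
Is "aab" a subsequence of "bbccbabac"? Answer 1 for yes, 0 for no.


Check if "aab" is a subsequence of "bbccbabac"
Greedy scan:
  Position 0 ('b'): no match needed
  Position 1 ('b'): no match needed
  Position 2 ('c'): no match needed
  Position 3 ('c'): no match needed
  Position 4 ('b'): no match needed
  Position 5 ('a'): matches sub[0] = 'a'
  Position 6 ('b'): no match needed
  Position 7 ('a'): matches sub[1] = 'a'
  Position 8 ('c'): no match needed
Only matched 2/3 characters => not a subsequence

0


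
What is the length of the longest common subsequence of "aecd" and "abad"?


LCS of "aecd" and "abad"
DP table:
           a    b    a    d
      0    0    0    0    0
  a   0    1    1    1    1
  e   0    1    1    1    1
  c   0    1    1    1    1
  d   0    1    1    1    2
LCS length = dp[4][4] = 2

2


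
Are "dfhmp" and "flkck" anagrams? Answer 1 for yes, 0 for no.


Strings: "dfhmp", "flkck"
Sorted first:  dfhmp
Sorted second: cfkkl
Differ at position 0: 'd' vs 'c' => not anagrams

0


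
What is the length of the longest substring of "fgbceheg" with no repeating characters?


Input: "fgbceheg"
Sliding window (track last position of each char):
  Position 0 ('f'): window [0,0] length 1 -- new best
  Position 1 ('g'): window [0,1] length 2 -- new best
  Position 2 ('b'): window [0,2] length 3 -- new best
  Position 3 ('c'): window [0,3] length 4 -- new best
  Position 4 ('e'): window [0,4] length 5 -- new best
  Position 5 ('h'): window [0,5] length 6 -- new best
  Position 6 ('e'): repeat (last at 4), move window start to 5
  Position 6 ('e'): window [5,6] length 2
  Position 7 ('g'): window [5,7] length 3
Longest substring with no repeats: "fgbceh" with length 6

6


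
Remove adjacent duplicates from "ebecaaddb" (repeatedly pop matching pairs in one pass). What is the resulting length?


Input: ebecaaddb
Stack-based adjacent duplicate removal:
  Read 'e': push. Stack: e
  Read 'b': push. Stack: eb
  Read 'e': push. Stack: ebe
  Read 'c': push. Stack: ebec
  Read 'a': push. Stack: ebeca
  Read 'a': matches stack top 'a' => pop. Stack: ebec
  Read 'd': push. Stack: ebecd
  Read 'd': matches stack top 'd' => pop. Stack: ebec
  Read 'b': push. Stack: ebecb
Final stack: "ebecb" (length 5)

5


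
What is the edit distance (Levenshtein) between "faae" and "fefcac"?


Computing edit distance: "faae" -> "fefcac"
DP table:
           f    e    f    c    a    c
      0    1    2    3    4    5    6
  f   1    0    1    2    3    4    5
  a   2    1    1    2    3    3    4
  a   3    2    2    2    3    3    4
  e   4    3    2    3    3    4    4
Edit distance = dp[4][6] = 4

4


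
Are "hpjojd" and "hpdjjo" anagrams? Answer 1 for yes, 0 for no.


Strings: "hpjojd", "hpdjjo"
Sorted first:  dhjjop
Sorted second: dhjjop
Sorted forms match => anagrams

1


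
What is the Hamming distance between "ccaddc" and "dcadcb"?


Comparing "ccaddc" and "dcadcb" position by position:
  Position 0: 'c' vs 'd' => differ
  Position 1: 'c' vs 'c' => same
  Position 2: 'a' vs 'a' => same
  Position 3: 'd' vs 'd' => same
  Position 4: 'd' vs 'c' => differ
  Position 5: 'c' vs 'b' => differ
Total differences (Hamming distance): 3

3


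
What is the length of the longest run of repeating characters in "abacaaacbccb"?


Input: "abacaaacbccb"
Scanning for longest run:
  Position 1 ('b'): new char, reset run to 1
  Position 2 ('a'): new char, reset run to 1
  Position 3 ('c'): new char, reset run to 1
  Position 4 ('a'): new char, reset run to 1
  Position 5 ('a'): continues run of 'a', length=2
  Position 6 ('a'): continues run of 'a', length=3
  Position 7 ('c'): new char, reset run to 1
  Position 8 ('b'): new char, reset run to 1
  Position 9 ('c'): new char, reset run to 1
  Position 10 ('c'): continues run of 'c', length=2
  Position 11 ('b'): new char, reset run to 1
Longest run: 'a' with length 3

3


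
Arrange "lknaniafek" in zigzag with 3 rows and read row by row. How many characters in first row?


Zigzag "lknaniafek" into 3 rows:
Placing characters:
  'l' => row 0
  'k' => row 1
  'n' => row 2
  'a' => row 1
  'n' => row 0
  'i' => row 1
  'a' => row 2
  'f' => row 1
  'e' => row 0
  'k' => row 1
Rows:
  Row 0: "lne"
  Row 1: "kaifk"
  Row 2: "na"
First row length: 3

3


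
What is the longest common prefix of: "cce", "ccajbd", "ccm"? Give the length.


Words: cce, ccajbd, ccm
  Position 0: all 'c' => match
  Position 1: all 'c' => match
  Position 2: ('e', 'a', 'm') => mismatch, stop
LCP = "cc" (length 2)

2


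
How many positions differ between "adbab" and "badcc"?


Comparing "adbab" and "badcc" position by position:
  Position 0: 'a' vs 'b' => DIFFER
  Position 1: 'd' vs 'a' => DIFFER
  Position 2: 'b' vs 'd' => DIFFER
  Position 3: 'a' vs 'c' => DIFFER
  Position 4: 'b' vs 'c' => DIFFER
Positions that differ: 5

5


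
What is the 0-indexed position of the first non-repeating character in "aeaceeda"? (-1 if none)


Input: aeaceeda
Character frequencies:
  'a': 3
  'c': 1
  'd': 1
  'e': 3
Scanning left to right for freq == 1:
  Position 0 ('a'): freq=3, skip
  Position 1 ('e'): freq=3, skip
  Position 2 ('a'): freq=3, skip
  Position 3 ('c'): unique! => answer = 3

3


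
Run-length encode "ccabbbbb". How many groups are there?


Input: ccabbbbb
Scanning for consecutive runs:
  Group 1: 'c' x 2 (positions 0-1)
  Group 2: 'a' x 1 (positions 2-2)
  Group 3: 'b' x 5 (positions 3-7)
Total groups: 3

3


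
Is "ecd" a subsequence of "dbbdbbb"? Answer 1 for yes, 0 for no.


Check if "ecd" is a subsequence of "dbbdbbb"
Greedy scan:
  Position 0 ('d'): no match needed
  Position 1 ('b'): no match needed
  Position 2 ('b'): no match needed
  Position 3 ('d'): no match needed
  Position 4 ('b'): no match needed
  Position 5 ('b'): no match needed
  Position 6 ('b'): no match needed
Only matched 0/3 characters => not a subsequence

0


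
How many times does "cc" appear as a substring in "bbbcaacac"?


Searching for "cc" in "bbbcaacac"
Scanning each position:
  Position 0: "bb" => no
  Position 1: "bb" => no
  Position 2: "bc" => no
  Position 3: "ca" => no
  Position 4: "aa" => no
  Position 5: "ac" => no
  Position 6: "ca" => no
  Position 7: "ac" => no
Total occurrences: 0

0


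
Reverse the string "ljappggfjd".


Input: ljappggfjd
Reading characters right to left:
  Position 9: 'd'
  Position 8: 'j'
  Position 7: 'f'
  Position 6: 'g'
  Position 5: 'g'
  Position 4: 'p'
  Position 3: 'p'
  Position 2: 'a'
  Position 1: 'j'
  Position 0: 'l'
Reversed: djfggppajl

djfggppajl


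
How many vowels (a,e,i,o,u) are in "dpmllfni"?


Input: dpmllfni
Checking each character:
  'd' at position 0: consonant
  'p' at position 1: consonant
  'm' at position 2: consonant
  'l' at position 3: consonant
  'l' at position 4: consonant
  'f' at position 5: consonant
  'n' at position 6: consonant
  'i' at position 7: vowel (running total: 1)
Total vowels: 1

1


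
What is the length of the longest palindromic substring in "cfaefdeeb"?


Input: "cfaefdeeb"
Checking substrings for palindromes:
  [6:8] "ee" (len 2) => palindrome
Longest palindromic substring: "ee" with length 2

2


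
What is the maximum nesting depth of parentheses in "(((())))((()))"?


Input: "(((())))((()))"
Tracking depth:
  Position 0 '(': depth becomes 1
  Position 1 '(': depth becomes 2
  Position 2 '(': depth becomes 3
  Position 3 '(': depth becomes 4
  Position 4 ')': depth becomes 3
  Position 5 ')': depth becomes 2
  Position 6 ')': depth becomes 1
  Position 7 ')': depth becomes 0
  Position 8 '(': depth becomes 1
  Position 9 '(': depth becomes 2
  Position 10 '(': depth becomes 3
  Position 11 ')': depth becomes 2
  Position 12 ')': depth becomes 1
  Position 13 ')': depth becomes 0
Maximum depth reached: 4

4


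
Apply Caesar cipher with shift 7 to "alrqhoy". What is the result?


Caesar cipher: shift "alrqhoy" by 7
  'a' (pos 0) + 7 = pos 7 = 'h'
  'l' (pos 11) + 7 = pos 18 = 's'
  'r' (pos 17) + 7 = pos 24 = 'y'
  'q' (pos 16) + 7 = pos 23 = 'x'
  'h' (pos 7) + 7 = pos 14 = 'o'
  'o' (pos 14) + 7 = pos 21 = 'v'
  'y' (pos 24) + 7 = pos 5 = 'f'
Result: hsyxovf

hsyxovf


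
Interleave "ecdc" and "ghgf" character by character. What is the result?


Interleaving "ecdc" and "ghgf":
  Position 0: 'e' from first, 'g' from second => "eg"
  Position 1: 'c' from first, 'h' from second => "ch"
  Position 2: 'd' from first, 'g' from second => "dg"
  Position 3: 'c' from first, 'f' from second => "cf"
Result: egchdgcf

egchdgcf


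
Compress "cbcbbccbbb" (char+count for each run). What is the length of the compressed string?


Input: cbcbbccbbb
Runs:
  'c' x 1 => "c1"
  'b' x 1 => "b1"
  'c' x 1 => "c1"
  'b' x 2 => "b2"
  'c' x 2 => "c2"
  'b' x 3 => "b3"
Compressed: "c1b1c1b2c2b3"
Compressed length: 12

12


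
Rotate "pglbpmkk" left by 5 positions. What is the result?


Input: "pglbpmkk", rotate left by 5
First 5 characters: "pglbp"
Remaining characters: "mkk"
Concatenate remaining + first: "mkk" + "pglbp" = "mkkpglbp"

mkkpglbp


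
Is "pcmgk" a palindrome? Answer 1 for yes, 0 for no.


Input: pcmgk
Reversed: kgmcp
  Compare pos 0 ('p') with pos 4 ('k'): MISMATCH
  Compare pos 1 ('c') with pos 3 ('g'): MISMATCH
Result: not a palindrome

0


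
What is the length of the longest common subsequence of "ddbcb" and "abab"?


LCS of "ddbcb" and "abab"
DP table:
           a    b    a    b
      0    0    0    0    0
  d   0    0    0    0    0
  d   0    0    0    0    0
  b   0    0    1    1    1
  c   0    0    1    1    1
  b   0    0    1    1    2
LCS length = dp[5][4] = 2

2


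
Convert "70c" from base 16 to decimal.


Input: "70c" in base 16
Positional expansion:
  Digit '7' (value 7) x 16^2 = 1792
  Digit '0' (value 0) x 16^1 = 0
  Digit 'c' (value 12) x 16^0 = 12
Sum = 1804

1804


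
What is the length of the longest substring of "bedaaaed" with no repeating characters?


Input: "bedaaaed"
Sliding window (track last position of each char):
  Position 0 ('b'): window [0,0] length 1 -- new best
  Position 1 ('e'): window [0,1] length 2 -- new best
  Position 2 ('d'): window [0,2] length 3 -- new best
  Position 3 ('a'): window [0,3] length 4 -- new best
  Position 4 ('a'): repeat (last at 3), move window start to 4
  Position 4 ('a'): window [4,4] length 1
  Position 5 ('a'): repeat (last at 4), move window start to 5
  Position 5 ('a'): window [5,5] length 1
  Position 6 ('e'): window [5,6] length 2
  Position 7 ('d'): window [5,7] length 3
Longest substring with no repeats: "beda" with length 4

4


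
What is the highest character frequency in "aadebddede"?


Input: aadebddede
Character counts:
  'a': 2
  'b': 1
  'd': 4
  'e': 3
Maximum frequency: 4

4


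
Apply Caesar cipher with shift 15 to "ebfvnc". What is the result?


Caesar cipher: shift "ebfvnc" by 15
  'e' (pos 4) + 15 = pos 19 = 't'
  'b' (pos 1) + 15 = pos 16 = 'q'
  'f' (pos 5) + 15 = pos 20 = 'u'
  'v' (pos 21) + 15 = pos 10 = 'k'
  'n' (pos 13) + 15 = pos 2 = 'c'
  'c' (pos 2) + 15 = pos 17 = 'r'
Result: tqukcr

tqukcr


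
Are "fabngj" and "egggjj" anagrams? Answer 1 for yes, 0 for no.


Strings: "fabngj", "egggjj"
Sorted first:  abfgjn
Sorted second: egggjj
Differ at position 0: 'a' vs 'e' => not anagrams

0


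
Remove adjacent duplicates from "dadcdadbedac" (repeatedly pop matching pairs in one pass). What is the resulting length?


Input: dadcdadbedac
Stack-based adjacent duplicate removal:
  Read 'd': push. Stack: d
  Read 'a': push. Stack: da
  Read 'd': push. Stack: dad
  Read 'c': push. Stack: dadc
  Read 'd': push. Stack: dadcd
  Read 'a': push. Stack: dadcda
  Read 'd': push. Stack: dadcdad
  Read 'b': push. Stack: dadcdadb
  Read 'e': push. Stack: dadcdadbe
  Read 'd': push. Stack: dadcdadbed
  Read 'a': push. Stack: dadcdadbeda
  Read 'c': push. Stack: dadcdadbedac
Final stack: "dadcdadbedac" (length 12)

12


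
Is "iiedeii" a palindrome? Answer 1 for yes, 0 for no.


Input: iiedeii
Reversed: iiedeii
  Compare pos 0 ('i') with pos 6 ('i'): match
  Compare pos 1 ('i') with pos 5 ('i'): match
  Compare pos 2 ('e') with pos 4 ('e'): match
Result: palindrome

1


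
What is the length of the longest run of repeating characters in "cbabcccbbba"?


Input: "cbabcccbbba"
Scanning for longest run:
  Position 1 ('b'): new char, reset run to 1
  Position 2 ('a'): new char, reset run to 1
  Position 3 ('b'): new char, reset run to 1
  Position 4 ('c'): new char, reset run to 1
  Position 5 ('c'): continues run of 'c', length=2
  Position 6 ('c'): continues run of 'c', length=3
  Position 7 ('b'): new char, reset run to 1
  Position 8 ('b'): continues run of 'b', length=2
  Position 9 ('b'): continues run of 'b', length=3
  Position 10 ('a'): new char, reset run to 1
Longest run: 'c' with length 3

3


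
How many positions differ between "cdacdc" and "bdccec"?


Comparing "cdacdc" and "bdccec" position by position:
  Position 0: 'c' vs 'b' => DIFFER
  Position 1: 'd' vs 'd' => same
  Position 2: 'a' vs 'c' => DIFFER
  Position 3: 'c' vs 'c' => same
  Position 4: 'd' vs 'e' => DIFFER
  Position 5: 'c' vs 'c' => same
Positions that differ: 3

3


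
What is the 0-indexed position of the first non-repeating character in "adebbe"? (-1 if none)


Input: adebbe
Character frequencies:
  'a': 1
  'b': 2
  'd': 1
  'e': 2
Scanning left to right for freq == 1:
  Position 0 ('a'): unique! => answer = 0

0


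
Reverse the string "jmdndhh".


Input: jmdndhh
Reading characters right to left:
  Position 6: 'h'
  Position 5: 'h'
  Position 4: 'd'
  Position 3: 'n'
  Position 2: 'd'
  Position 1: 'm'
  Position 0: 'j'
Reversed: hhdndmj

hhdndmj


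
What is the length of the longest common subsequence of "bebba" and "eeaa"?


LCS of "bebba" and "eeaa"
DP table:
           e    e    a    a
      0    0    0    0    0
  b   0    0    0    0    0
  e   0    1    1    1    1
  b   0    1    1    1    1
  b   0    1    1    1    1
  a   0    1    1    2    2
LCS length = dp[5][4] = 2

2


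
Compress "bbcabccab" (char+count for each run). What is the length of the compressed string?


Input: bbcabccab
Runs:
  'b' x 2 => "b2"
  'c' x 1 => "c1"
  'a' x 1 => "a1"
  'b' x 1 => "b1"
  'c' x 2 => "c2"
  'a' x 1 => "a1"
  'b' x 1 => "b1"
Compressed: "b2c1a1b1c2a1b1"
Compressed length: 14

14


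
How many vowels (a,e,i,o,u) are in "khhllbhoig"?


Input: khhllbhoig
Checking each character:
  'k' at position 0: consonant
  'h' at position 1: consonant
  'h' at position 2: consonant
  'l' at position 3: consonant
  'l' at position 4: consonant
  'b' at position 5: consonant
  'h' at position 6: consonant
  'o' at position 7: vowel (running total: 1)
  'i' at position 8: vowel (running total: 2)
  'g' at position 9: consonant
Total vowels: 2

2


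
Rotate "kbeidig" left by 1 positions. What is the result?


Input: "kbeidig", rotate left by 1
First 1 characters: "k"
Remaining characters: "beidig"
Concatenate remaining + first: "beidig" + "k" = "beidigk"

beidigk


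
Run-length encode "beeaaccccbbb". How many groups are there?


Input: beeaaccccbbb
Scanning for consecutive runs:
  Group 1: 'b' x 1 (positions 0-0)
  Group 2: 'e' x 2 (positions 1-2)
  Group 3: 'a' x 2 (positions 3-4)
  Group 4: 'c' x 4 (positions 5-8)
  Group 5: 'b' x 3 (positions 9-11)
Total groups: 5

5


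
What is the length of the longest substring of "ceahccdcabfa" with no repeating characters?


Input: "ceahccdcabfa"
Sliding window (track last position of each char):
  Position 0 ('c'): window [0,0] length 1 -- new best
  Position 1 ('e'): window [0,1] length 2 -- new best
  Position 2 ('a'): window [0,2] length 3 -- new best
  Position 3 ('h'): window [0,3] length 4 -- new best
  Position 4 ('c'): repeat (last at 0), move window start to 1
  Position 4 ('c'): window [1,4] length 4
  Position 5 ('c'): repeat (last at 4), move window start to 5
  Position 5 ('c'): window [5,5] length 1
  Position 6 ('d'): window [5,6] length 2
  Position 7 ('c'): repeat (last at 5), move window start to 6
  Position 7 ('c'): window [6,7] length 2
  Position 8 ('a'): window [6,8] length 3
  Position 9 ('b'): window [6,9] length 4
  Position 10 ('f'): window [6,10] length 5 -- new best
  Position 11 ('a'): repeat (last at 8), move window start to 9
  Position 11 ('a'): window [9,11] length 3
Longest substring with no repeats: "dcabf" with length 5

5


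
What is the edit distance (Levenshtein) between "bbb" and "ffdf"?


Computing edit distance: "bbb" -> "ffdf"
DP table:
           f    f    d    f
      0    1    2    3    4
  b   1    1    2    3    4
  b   2    2    2    3    4
  b   3    3    3    3    4
Edit distance = dp[3][4] = 4

4


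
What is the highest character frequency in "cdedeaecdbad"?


Input: cdedeaecdbad
Character counts:
  'a': 2
  'b': 1
  'c': 2
  'd': 4
  'e': 3
Maximum frequency: 4

4


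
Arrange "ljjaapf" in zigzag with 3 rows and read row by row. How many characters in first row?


Zigzag "ljjaapf" into 3 rows:
Placing characters:
  'l' => row 0
  'j' => row 1
  'j' => row 2
  'a' => row 1
  'a' => row 0
  'p' => row 1
  'f' => row 2
Rows:
  Row 0: "la"
  Row 1: "jap"
  Row 2: "jf"
First row length: 2

2


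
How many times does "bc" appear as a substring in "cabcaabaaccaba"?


Searching for "bc" in "cabcaabaaccaba"
Scanning each position:
  Position 0: "ca" => no
  Position 1: "ab" => no
  Position 2: "bc" => MATCH
  Position 3: "ca" => no
  Position 4: "aa" => no
  Position 5: "ab" => no
  Position 6: "ba" => no
  Position 7: "aa" => no
  Position 8: "ac" => no
  Position 9: "cc" => no
  Position 10: "ca" => no
  Position 11: "ab" => no
  Position 12: "ba" => no
Total occurrences: 1

1


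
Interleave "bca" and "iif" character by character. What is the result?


Interleaving "bca" and "iif":
  Position 0: 'b' from first, 'i' from second => "bi"
  Position 1: 'c' from first, 'i' from second => "ci"
  Position 2: 'a' from first, 'f' from second => "af"
Result: biciaf

biciaf


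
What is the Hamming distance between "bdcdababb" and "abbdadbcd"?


Comparing "bdcdababb" and "abbdadbcd" position by position:
  Position 0: 'b' vs 'a' => differ
  Position 1: 'd' vs 'b' => differ
  Position 2: 'c' vs 'b' => differ
  Position 3: 'd' vs 'd' => same
  Position 4: 'a' vs 'a' => same
  Position 5: 'b' vs 'd' => differ
  Position 6: 'a' vs 'b' => differ
  Position 7: 'b' vs 'c' => differ
  Position 8: 'b' vs 'd' => differ
Total differences (Hamming distance): 7

7


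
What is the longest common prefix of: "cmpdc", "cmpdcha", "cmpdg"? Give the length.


Words: cmpdc, cmpdcha, cmpdg
  Position 0: all 'c' => match
  Position 1: all 'm' => match
  Position 2: all 'p' => match
  Position 3: all 'd' => match
  Position 4: ('c', 'c', 'g') => mismatch, stop
LCP = "cmpd" (length 4)

4


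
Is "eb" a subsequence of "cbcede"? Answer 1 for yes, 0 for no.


Check if "eb" is a subsequence of "cbcede"
Greedy scan:
  Position 0 ('c'): no match needed
  Position 1 ('b'): no match needed
  Position 2 ('c'): no match needed
  Position 3 ('e'): matches sub[0] = 'e'
  Position 4 ('d'): no match needed
  Position 5 ('e'): no match needed
Only matched 1/2 characters => not a subsequence

0


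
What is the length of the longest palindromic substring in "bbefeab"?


Input: "bbefeab"
Checking substrings for palindromes:
  [2:5] "efe" (len 3) => palindrome
  [0:2] "bb" (len 2) => palindrome
Longest palindromic substring: "efe" with length 3

3


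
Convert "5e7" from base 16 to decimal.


Input: "5e7" in base 16
Positional expansion:
  Digit '5' (value 5) x 16^2 = 1280
  Digit 'e' (value 14) x 16^1 = 224
  Digit '7' (value 7) x 16^0 = 7
Sum = 1511

1511


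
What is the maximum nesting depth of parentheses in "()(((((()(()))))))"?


Input: "()(((((()(()))))))"
Tracking depth:
  Position 0 '(': depth becomes 1
  Position 1 ')': depth becomes 0
  Position 2 '(': depth becomes 1
  Position 3 '(': depth becomes 2
  Position 4 '(': depth becomes 3
  Position 5 '(': depth becomes 4
  Position 6 '(': depth becomes 5
  Position 7 '(': depth becomes 6
  Position 8 ')': depth becomes 5
  Position 9 '(': depth becomes 6
  Position 10 '(': depth becomes 7
  Position 11 ')': depth becomes 6
  Position 12 ')': depth becomes 5
  Position 13 ')': depth becomes 4
  Position 14 ')': depth becomes 3
  Position 15 ')': depth becomes 2
  Position 16 ')': depth becomes 1
  Position 17 ')': depth becomes 0
Maximum depth reached: 7

7


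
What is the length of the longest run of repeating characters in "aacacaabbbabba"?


Input: "aacacaabbbabba"
Scanning for longest run:
  Position 1 ('a'): continues run of 'a', length=2
  Position 2 ('c'): new char, reset run to 1
  Position 3 ('a'): new char, reset run to 1
  Position 4 ('c'): new char, reset run to 1
  Position 5 ('a'): new char, reset run to 1
  Position 6 ('a'): continues run of 'a', length=2
  Position 7 ('b'): new char, reset run to 1
  Position 8 ('b'): continues run of 'b', length=2
  Position 9 ('b'): continues run of 'b', length=3
  Position 10 ('a'): new char, reset run to 1
  Position 11 ('b'): new char, reset run to 1
  Position 12 ('b'): continues run of 'b', length=2
  Position 13 ('a'): new char, reset run to 1
Longest run: 'b' with length 3

3


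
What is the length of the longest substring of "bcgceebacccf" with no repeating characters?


Input: "bcgceebacccf"
Sliding window (track last position of each char):
  Position 0 ('b'): window [0,0] length 1 -- new best
  Position 1 ('c'): window [0,1] length 2 -- new best
  Position 2 ('g'): window [0,2] length 3 -- new best
  Position 3 ('c'): repeat (last at 1), move window start to 2
  Position 3 ('c'): window [2,3] length 2
  Position 4 ('e'): window [2,4] length 3
  Position 5 ('e'): repeat (last at 4), move window start to 5
  Position 5 ('e'): window [5,5] length 1
  Position 6 ('b'): window [5,6] length 2
  Position 7 ('a'): window [5,7] length 3
  Position 8 ('c'): window [5,8] length 4 -- new best
  Position 9 ('c'): repeat (last at 8), move window start to 9
  Position 9 ('c'): window [9,9] length 1
  Position 10 ('c'): repeat (last at 9), move window start to 10
  Position 10 ('c'): window [10,10] length 1
  Position 11 ('f'): window [10,11] length 2
Longest substring with no repeats: "ebac" with length 4

4


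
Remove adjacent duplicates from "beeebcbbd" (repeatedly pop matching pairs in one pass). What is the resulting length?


Input: beeebcbbd
Stack-based adjacent duplicate removal:
  Read 'b': push. Stack: b
  Read 'e': push. Stack: be
  Read 'e': matches stack top 'e' => pop. Stack: b
  Read 'e': push. Stack: be
  Read 'b': push. Stack: beb
  Read 'c': push. Stack: bebc
  Read 'b': push. Stack: bebcb
  Read 'b': matches stack top 'b' => pop. Stack: bebc
  Read 'd': push. Stack: bebcd
Final stack: "bebcd" (length 5)

5


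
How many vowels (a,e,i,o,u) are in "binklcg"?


Input: binklcg
Checking each character:
  'b' at position 0: consonant
  'i' at position 1: vowel (running total: 1)
  'n' at position 2: consonant
  'k' at position 3: consonant
  'l' at position 4: consonant
  'c' at position 5: consonant
  'g' at position 6: consonant
Total vowels: 1

1


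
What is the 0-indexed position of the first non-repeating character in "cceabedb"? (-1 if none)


Input: cceabedb
Character frequencies:
  'a': 1
  'b': 2
  'c': 2
  'd': 1
  'e': 2
Scanning left to right for freq == 1:
  Position 0 ('c'): freq=2, skip
  Position 1 ('c'): freq=2, skip
  Position 2 ('e'): freq=2, skip
  Position 3 ('a'): unique! => answer = 3

3


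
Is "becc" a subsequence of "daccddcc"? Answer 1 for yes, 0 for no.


Check if "becc" is a subsequence of "daccddcc"
Greedy scan:
  Position 0 ('d'): no match needed
  Position 1 ('a'): no match needed
  Position 2 ('c'): no match needed
  Position 3 ('c'): no match needed
  Position 4 ('d'): no match needed
  Position 5 ('d'): no match needed
  Position 6 ('c'): no match needed
  Position 7 ('c'): no match needed
Only matched 0/4 characters => not a subsequence

0


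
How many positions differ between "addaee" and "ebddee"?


Comparing "addaee" and "ebddee" position by position:
  Position 0: 'a' vs 'e' => DIFFER
  Position 1: 'd' vs 'b' => DIFFER
  Position 2: 'd' vs 'd' => same
  Position 3: 'a' vs 'd' => DIFFER
  Position 4: 'e' vs 'e' => same
  Position 5: 'e' vs 'e' => same
Positions that differ: 3

3


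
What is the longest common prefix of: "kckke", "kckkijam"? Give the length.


Words: kckke, kckkijam
  Position 0: all 'k' => match
  Position 1: all 'c' => match
  Position 2: all 'k' => match
  Position 3: all 'k' => match
  Position 4: ('e', 'i') => mismatch, stop
LCP = "kckk" (length 4)

4


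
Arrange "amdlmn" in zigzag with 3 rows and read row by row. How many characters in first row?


Zigzag "amdlmn" into 3 rows:
Placing characters:
  'a' => row 0
  'm' => row 1
  'd' => row 2
  'l' => row 1
  'm' => row 0
  'n' => row 1
Rows:
  Row 0: "am"
  Row 1: "mln"
  Row 2: "d"
First row length: 2

2


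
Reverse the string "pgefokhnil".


Input: pgefokhnil
Reading characters right to left:
  Position 9: 'l'
  Position 8: 'i'
  Position 7: 'n'
  Position 6: 'h'
  Position 5: 'k'
  Position 4: 'o'
  Position 3: 'f'
  Position 2: 'e'
  Position 1: 'g'
  Position 0: 'p'
Reversed: linhkofegp

linhkofegp


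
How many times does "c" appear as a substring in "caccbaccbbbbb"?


Searching for "c" in "caccbaccbbbbb"
Scanning each position:
  Position 0: "c" => MATCH
  Position 1: "a" => no
  Position 2: "c" => MATCH
  Position 3: "c" => MATCH
  Position 4: "b" => no
  Position 5: "a" => no
  Position 6: "c" => MATCH
  Position 7: "c" => MATCH
  Position 8: "b" => no
  Position 9: "b" => no
  Position 10: "b" => no
  Position 11: "b" => no
  Position 12: "b" => no
Total occurrences: 5

5


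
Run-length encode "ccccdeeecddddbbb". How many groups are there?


Input: ccccdeeecddddbbb
Scanning for consecutive runs:
  Group 1: 'c' x 4 (positions 0-3)
  Group 2: 'd' x 1 (positions 4-4)
  Group 3: 'e' x 3 (positions 5-7)
  Group 4: 'c' x 1 (positions 8-8)
  Group 5: 'd' x 4 (positions 9-12)
  Group 6: 'b' x 3 (positions 13-15)
Total groups: 6

6
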